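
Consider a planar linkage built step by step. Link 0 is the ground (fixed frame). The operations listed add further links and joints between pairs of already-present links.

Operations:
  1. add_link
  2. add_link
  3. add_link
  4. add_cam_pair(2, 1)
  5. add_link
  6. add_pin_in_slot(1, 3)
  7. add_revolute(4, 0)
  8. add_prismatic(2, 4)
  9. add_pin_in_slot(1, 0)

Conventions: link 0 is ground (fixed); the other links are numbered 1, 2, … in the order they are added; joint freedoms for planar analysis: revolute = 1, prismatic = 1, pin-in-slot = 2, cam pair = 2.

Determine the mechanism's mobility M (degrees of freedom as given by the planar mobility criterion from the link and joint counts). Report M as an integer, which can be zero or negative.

(L,J1,J2)=(1,0,0); link0 fixed
link1: (2,0,0)
link2: (3,0,0)
link3: (4,0,0)
C 2-1 [J2]: (4,0,1)
link4: (5,0,1)
PS 1-3 [J2]: (5,0,2)
R 4-0 [J1]: (5,1,2)
P 2-4 [J1]: (5,2,2)
PS 1-0 [J2]: (5,2,3)
Grübler: 3·4 − 2·2 − 3 = 5

M = 5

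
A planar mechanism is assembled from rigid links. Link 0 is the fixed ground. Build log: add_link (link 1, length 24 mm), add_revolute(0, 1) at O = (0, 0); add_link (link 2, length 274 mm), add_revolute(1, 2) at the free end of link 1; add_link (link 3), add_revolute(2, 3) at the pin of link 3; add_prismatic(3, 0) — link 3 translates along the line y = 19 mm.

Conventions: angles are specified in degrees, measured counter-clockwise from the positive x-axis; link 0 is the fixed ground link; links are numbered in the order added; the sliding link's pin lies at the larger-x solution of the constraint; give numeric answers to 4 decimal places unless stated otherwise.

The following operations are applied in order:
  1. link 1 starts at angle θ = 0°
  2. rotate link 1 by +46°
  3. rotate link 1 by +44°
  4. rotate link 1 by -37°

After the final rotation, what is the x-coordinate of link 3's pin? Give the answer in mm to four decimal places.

geometry: r = 24 mm, L = 274 mm, e = 19 mm; θ starts at 0°
rotate link 1 by +46°: θ ← 0° +46° = 46°
rotate link 1 by +44°: θ ← 46° +44° = 90°
rotate link 1 by -37°: θ ← 90° -37° = 53°
crank pin P = (r cos θ, r sin θ) = (14.443561, 19.167252)
h = r sin θ − e = 19.167252 − 19 = 0.167252
x = r cos θ + √(L² − h²) = 14.443561 + 273.999949 = 288.443510

288.4435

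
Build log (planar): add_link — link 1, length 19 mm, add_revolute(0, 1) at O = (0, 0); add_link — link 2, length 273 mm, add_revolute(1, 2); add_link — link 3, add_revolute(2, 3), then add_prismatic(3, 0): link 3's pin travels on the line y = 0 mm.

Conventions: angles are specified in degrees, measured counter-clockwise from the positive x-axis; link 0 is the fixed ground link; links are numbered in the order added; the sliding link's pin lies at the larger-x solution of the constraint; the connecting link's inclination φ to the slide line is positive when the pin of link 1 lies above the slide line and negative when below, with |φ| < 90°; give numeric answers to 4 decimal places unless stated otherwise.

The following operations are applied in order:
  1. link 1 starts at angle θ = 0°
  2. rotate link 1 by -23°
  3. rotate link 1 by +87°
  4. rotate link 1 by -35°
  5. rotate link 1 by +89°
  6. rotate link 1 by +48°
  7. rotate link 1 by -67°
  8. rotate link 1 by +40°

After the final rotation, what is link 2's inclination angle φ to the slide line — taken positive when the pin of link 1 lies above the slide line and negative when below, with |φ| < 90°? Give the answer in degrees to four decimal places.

geometry: r = 19 mm, L = 273 mm, e = 0 mm; θ starts at 0°
rotate link 1 by -23°: θ ← 0° -23° = -23°
rotate link 1 by +87°: θ ← -23° +87° = 64°
rotate link 1 by -35°: θ ← 64° -35° = 29°
rotate link 1 by +89°: θ ← 29° +89° = 118°
rotate link 1 by +48°: θ ← 118° +48° = 166°
rotate link 1 by -67°: θ ← 166° -67° = 99°
rotate link 1 by +40°: θ ← 99° +40° = 139°
h = r sin θ − e = 12.465122 − 0 = 12.465122
sin φ = h / L = 12.465122 / 273 = 0.04565979
φ = arcsin(0.04565979) = 2.617023°

2.6170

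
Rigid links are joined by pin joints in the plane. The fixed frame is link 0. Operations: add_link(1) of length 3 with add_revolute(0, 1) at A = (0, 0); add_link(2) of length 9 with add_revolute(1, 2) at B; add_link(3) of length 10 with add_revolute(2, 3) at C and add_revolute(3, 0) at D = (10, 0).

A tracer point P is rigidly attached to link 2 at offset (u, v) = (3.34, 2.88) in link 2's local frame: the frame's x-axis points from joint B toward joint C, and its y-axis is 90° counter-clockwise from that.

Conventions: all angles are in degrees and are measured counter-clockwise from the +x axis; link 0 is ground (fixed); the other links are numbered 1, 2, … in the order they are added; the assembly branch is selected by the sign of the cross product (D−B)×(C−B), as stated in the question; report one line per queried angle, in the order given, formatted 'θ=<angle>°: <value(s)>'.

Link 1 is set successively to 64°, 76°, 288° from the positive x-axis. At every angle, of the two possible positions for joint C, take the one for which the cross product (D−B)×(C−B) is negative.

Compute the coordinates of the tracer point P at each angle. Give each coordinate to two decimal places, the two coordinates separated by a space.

A=(0,0), D=(10.00,0)
θ=64°: B = A + 3.00·(cos64°, sin64°) = (1.3151, 2.6964)
θ=64°: |BD| = 9.0938
θ=64°: circle(B,9.00) ∩ circle(D,10.00): a=3.5023, h=8.2906
θ=64°:   candidates: C₊=(7.1181,9.5757) cross=75.393; C₋=(2.2016,-6.2598) cross=-75.393
θ=64°:   branch - wants cross < 0 → take C=(2.2016,-6.2598) (cross=-75.393)
θ=64°: ex = (C−B)/|BC| = (0.0985,-0.9951); ey = (0.9951,0.0985)
θ=64°: P = B + 3.34·ex + 2.88·ey = (4.5101,-0.3437)
θ=76°: B = A + 3.00·(cos76°, sin76°) = (0.7258, 2.9109)
θ=76°: |BD| = 9.7203
θ=76°: circle(B,9.00) ∩ circle(D,10.00): a=3.8828, h=8.1193
θ=76°:   candidates: C₊=(6.8619,9.4948) cross=78.923; C₋=(1.9990,-5.9986) cross=-78.923
θ=76°:   branch - wants cross < 0 → take C=(1.9990,-5.9986) (cross=-78.923)
θ=76°: ex = (C−B)/|BC| = (0.1415,-0.9899); ey = (0.9899,0.1415)
θ=76°: P = B + 3.34·ex + 2.88·ey = (4.0493,0.0119)
θ=288°: B = A + 3.00·(cos288°, sin288°) = (0.9271, -2.8532)
θ=288°: |BD| = 9.5110
θ=288°: circle(B,9.00) ∩ circle(D,10.00): a=3.7567, h=8.1785
θ=288°:   candidates: C₊=(2.0573,6.0756) cross=77.785; C₋=(6.9641,-9.5280) cross=-77.785
θ=288°:   branch - wants cross < 0 → take C=(6.9641,-9.5280) (cross=-77.785)
θ=288°: ex = (C−B)/|BC| = (0.6708,-0.7417); ey = (0.7417,0.6708)
θ=288°: P = B + 3.34·ex + 2.88·ey = (5.3034,-3.3984)

θ=64°: 4.51 -0.34
θ=76°: 4.05 0.01
θ=288°: 5.30 -3.40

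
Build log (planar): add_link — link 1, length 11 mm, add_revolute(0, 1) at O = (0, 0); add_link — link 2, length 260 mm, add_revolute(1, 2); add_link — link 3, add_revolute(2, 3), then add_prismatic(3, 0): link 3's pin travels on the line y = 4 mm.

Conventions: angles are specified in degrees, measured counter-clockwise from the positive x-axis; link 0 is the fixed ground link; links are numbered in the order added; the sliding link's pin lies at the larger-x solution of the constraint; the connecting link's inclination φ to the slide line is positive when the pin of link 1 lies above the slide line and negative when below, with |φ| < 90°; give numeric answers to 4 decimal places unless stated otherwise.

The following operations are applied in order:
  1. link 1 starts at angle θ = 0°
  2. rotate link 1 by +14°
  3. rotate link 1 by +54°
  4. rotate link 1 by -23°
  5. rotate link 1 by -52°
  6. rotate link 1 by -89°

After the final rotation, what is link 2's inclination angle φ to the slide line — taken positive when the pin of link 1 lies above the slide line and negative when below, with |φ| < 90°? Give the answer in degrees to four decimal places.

geometry: r = 11 mm, L = 260 mm, e = 4 mm; θ starts at 0°
rotate link 1 by +14°: θ ← 0° +14° = 14°
rotate link 1 by +54°: θ ← 14° +54° = 68°
rotate link 1 by -23°: θ ← 68° -23° = 45°
rotate link 1 by -52°: θ ← 45° -52° = -7°
rotate link 1 by -89°: θ ← -7° -89° = -96°
h = r sin θ − e = -10.939741 − 4 = -14.939741
sin φ = h / L = -14.939741 / 260 = -0.05746054
φ = arcsin(-0.05746054) = -3.294061°

-3.2941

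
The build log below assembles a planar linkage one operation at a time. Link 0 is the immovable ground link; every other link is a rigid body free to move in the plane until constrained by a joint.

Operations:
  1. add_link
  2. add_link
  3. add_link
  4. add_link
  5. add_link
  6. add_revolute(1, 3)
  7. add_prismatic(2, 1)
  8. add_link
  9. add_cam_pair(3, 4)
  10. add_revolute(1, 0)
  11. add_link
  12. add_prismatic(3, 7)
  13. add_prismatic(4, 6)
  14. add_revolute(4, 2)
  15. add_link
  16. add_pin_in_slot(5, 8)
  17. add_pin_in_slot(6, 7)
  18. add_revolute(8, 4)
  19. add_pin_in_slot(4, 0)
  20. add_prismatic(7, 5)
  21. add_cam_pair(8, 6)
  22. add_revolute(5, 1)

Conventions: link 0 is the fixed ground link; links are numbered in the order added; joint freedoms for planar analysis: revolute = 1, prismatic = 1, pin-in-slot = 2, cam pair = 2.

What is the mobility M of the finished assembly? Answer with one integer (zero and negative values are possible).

ground; <1,0,0>
#1 <2,0,0>
#2 <3,0,0>
#3 <4,0,0>
#4 <5,0,0>
#5 <6,0,0>
R:1↔3 J1 <6,1,0>
P:2↔1 J1 <6,2,0>
#6 <7,2,0>
C:3↔4 J2 <7,2,1>
R:1↔0 J1 <7,3,1>
#7 <8,3,1>
P:3↔7 J1 <8,4,1>
P:4↔6 J1 <8,5,1>
R:4↔2 J1 <8,6,1>
#8 <9,6,1>
PS:5↔8 J2 <9,6,2>
PS:6↔7 J2 <9,6,3>
R:8↔4 J1 <9,7,3>
PS:4↔0 J2 <9,7,4>
P:7↔5 J1 <9,8,4>
C:8↔6 J2 <9,8,5>
R:5↔1 J1 <9,9,5>
3×8 − 2×9 − 1×5 = 1

M = 1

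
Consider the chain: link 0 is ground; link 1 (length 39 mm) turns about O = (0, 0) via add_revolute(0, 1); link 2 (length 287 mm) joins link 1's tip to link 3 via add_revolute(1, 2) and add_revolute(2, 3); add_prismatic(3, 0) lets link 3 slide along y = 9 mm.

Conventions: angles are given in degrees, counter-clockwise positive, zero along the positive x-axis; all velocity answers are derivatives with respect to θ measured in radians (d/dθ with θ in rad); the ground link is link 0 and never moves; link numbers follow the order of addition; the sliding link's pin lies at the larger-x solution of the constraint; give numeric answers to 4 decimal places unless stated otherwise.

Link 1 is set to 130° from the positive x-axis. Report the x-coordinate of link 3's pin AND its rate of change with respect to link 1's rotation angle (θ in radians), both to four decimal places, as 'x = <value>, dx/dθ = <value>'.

geometry: r = 39 mm, L = 287 mm, e = 9 mm
crank pin P = (r cos θ, r sin θ) = (-25.068717, 29.875733)
h = r sin θ − e = 29.875733 − 9 = 20.875733
x = r cos θ + √(L² − h²) = -25.068717 + 286.239766 = 261.171049
dx/dθ = −r sin θ − h·r cos θ/√(L² − h²) (θ in radians; h = 20.875733) = -28.047448

x = 261.1710, dx/dθ = -28.0474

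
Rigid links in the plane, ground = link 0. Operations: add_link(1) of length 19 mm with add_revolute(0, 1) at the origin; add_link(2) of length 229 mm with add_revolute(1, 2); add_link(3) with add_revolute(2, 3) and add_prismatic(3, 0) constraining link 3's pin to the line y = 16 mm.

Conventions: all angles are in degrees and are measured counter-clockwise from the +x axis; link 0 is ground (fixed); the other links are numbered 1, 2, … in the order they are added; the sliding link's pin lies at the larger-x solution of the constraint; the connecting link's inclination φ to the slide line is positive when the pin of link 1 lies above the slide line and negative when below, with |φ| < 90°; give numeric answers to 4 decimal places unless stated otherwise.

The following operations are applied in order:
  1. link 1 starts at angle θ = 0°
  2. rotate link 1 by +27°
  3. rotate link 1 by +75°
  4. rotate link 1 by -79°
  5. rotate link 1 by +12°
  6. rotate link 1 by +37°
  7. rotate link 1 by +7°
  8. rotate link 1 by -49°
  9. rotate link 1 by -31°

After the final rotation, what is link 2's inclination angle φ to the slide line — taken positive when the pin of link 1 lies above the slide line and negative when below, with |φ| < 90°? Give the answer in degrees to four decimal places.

geometry: r = 19 mm, L = 229 mm, e = 16 mm; θ starts at 0°
rotate link 1 by +27°: θ ← 0° +27° = 27°
rotate link 1 by +75°: θ ← 27° +75° = 102°
rotate link 1 by -79°: θ ← 102° -79° = 23°
rotate link 1 by +12°: θ ← 23° +12° = 35°
rotate link 1 by +37°: θ ← 35° +37° = 72°
rotate link 1 by +7°: θ ← 72° +7° = 79°
rotate link 1 by -49°: θ ← 79° -49° = 30°
rotate link 1 by -31°: θ ← 30° -31° = -1°
h = r sin θ − e = -0.331596 − 16 = -16.331596
sin φ = h / L = -16.331596 / 229 = -0.07131701
φ = arcsin(-0.07131701) = -4.089636°

-4.0896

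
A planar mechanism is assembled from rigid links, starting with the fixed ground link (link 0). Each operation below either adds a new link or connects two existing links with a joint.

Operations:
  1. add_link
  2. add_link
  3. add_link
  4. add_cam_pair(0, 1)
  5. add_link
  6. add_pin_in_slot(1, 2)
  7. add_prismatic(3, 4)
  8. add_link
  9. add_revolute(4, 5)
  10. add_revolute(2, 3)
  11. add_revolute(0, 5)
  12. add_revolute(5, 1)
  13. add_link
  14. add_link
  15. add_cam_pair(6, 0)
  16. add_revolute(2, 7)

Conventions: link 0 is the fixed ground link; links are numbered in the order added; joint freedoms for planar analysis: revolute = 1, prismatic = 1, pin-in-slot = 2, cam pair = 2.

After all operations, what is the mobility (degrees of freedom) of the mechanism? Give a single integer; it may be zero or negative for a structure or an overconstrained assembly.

L=1 J1=0 J2=0
add link → L=2 J1=0 J2=0
add link → L=3 J1=0 J2=0
add link → L=4 J1=0 J2=0
C@0,1 dof=2 J2 → L=4 J1=0 J2=1
add link → L=5 J1=0 J2=1
PS@1,2 dof=2 J2 → L=5 J1=0 J2=2
P@3,4 dof=1 J1 → L=5 J1=1 J2=2
add link → L=6 J1=1 J2=2
R@4,5 dof=1 J1 → L=6 J1=2 J2=2
R@2,3 dof=1 J1 → L=6 J1=3 J2=2
R@0,5 dof=1 J1 → L=6 J1=4 J2=2
R@5,1 dof=1 J1 → L=6 J1=5 J2=2
add link → L=7 J1=5 J2=2
add link → L=8 J1=5 J2=2
C@6,0 dof=2 J2 → L=8 J1=5 J2=3
R@2,7 dof=1 J1 → L=8 J1=6 J2=3
M=3(L−1)−2J1−J2=3·7−2·6−3=6

M = 6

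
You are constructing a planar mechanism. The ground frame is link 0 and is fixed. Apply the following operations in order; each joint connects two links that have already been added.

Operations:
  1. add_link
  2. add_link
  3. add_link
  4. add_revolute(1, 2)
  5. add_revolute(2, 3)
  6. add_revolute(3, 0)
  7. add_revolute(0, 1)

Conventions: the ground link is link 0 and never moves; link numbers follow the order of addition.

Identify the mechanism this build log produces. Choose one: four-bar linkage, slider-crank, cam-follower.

links: 4 (incl. ground); joints: 4 revolute, 0 prismatic, 0 higher (cam) pair, forming one closed loop
4 links in a single 4R loop → four-bar linkage

four-bar linkage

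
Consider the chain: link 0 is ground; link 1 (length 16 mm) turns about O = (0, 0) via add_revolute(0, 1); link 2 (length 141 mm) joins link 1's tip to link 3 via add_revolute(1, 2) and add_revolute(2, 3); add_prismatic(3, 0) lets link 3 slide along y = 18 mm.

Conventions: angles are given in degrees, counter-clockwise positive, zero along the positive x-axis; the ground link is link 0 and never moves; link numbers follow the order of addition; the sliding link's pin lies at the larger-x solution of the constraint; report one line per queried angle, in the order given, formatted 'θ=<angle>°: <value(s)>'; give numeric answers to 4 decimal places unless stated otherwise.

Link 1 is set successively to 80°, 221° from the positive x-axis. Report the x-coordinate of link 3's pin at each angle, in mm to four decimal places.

geometry: r = 16 mm, L = 141 mm, e = 18 mm
θ=80°: crank pin P = (r cos θ, r sin θ) = (2.778371, 15.756924)
θ=80°: h = r sin θ − e = 15.756924 − 18 = -2.243076
θ=80°: x = r cos θ + √(L² − h²) = 2.778371 + 140.982157 = 143.760528
θ=221°: crank pin P = (r cos θ, r sin θ) = (-12.075353, -10.496944)
θ=221°: h = r sin θ − e = -10.496944 − 18 = -28.496944
θ=221°: x = r cos θ + √(L² − h²) = -12.075353 + 138.090275 = 126.014922

θ=80°: 143.7605
θ=221°: 126.0149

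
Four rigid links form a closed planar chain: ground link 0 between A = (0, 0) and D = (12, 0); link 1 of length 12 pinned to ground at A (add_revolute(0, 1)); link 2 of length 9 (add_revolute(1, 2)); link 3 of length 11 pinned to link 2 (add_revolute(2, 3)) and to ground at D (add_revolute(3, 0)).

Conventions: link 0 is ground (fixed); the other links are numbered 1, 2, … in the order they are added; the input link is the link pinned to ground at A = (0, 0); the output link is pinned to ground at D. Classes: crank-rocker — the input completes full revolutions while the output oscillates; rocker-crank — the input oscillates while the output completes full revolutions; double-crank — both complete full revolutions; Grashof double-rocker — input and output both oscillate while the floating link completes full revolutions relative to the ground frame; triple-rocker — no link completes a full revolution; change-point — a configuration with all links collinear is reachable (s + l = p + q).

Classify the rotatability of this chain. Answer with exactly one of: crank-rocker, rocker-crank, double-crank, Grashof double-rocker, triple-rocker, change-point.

lengths: ground=12, input=12, coupler=9, output=11
sorted: s=9 (shortest), l=12 (longest), p+q=23
s + l = 21 vs p + q = 23
s + l < p + q (Grashof) with shortest = coupler link → Grashof double-rocker

Grashof double-rocker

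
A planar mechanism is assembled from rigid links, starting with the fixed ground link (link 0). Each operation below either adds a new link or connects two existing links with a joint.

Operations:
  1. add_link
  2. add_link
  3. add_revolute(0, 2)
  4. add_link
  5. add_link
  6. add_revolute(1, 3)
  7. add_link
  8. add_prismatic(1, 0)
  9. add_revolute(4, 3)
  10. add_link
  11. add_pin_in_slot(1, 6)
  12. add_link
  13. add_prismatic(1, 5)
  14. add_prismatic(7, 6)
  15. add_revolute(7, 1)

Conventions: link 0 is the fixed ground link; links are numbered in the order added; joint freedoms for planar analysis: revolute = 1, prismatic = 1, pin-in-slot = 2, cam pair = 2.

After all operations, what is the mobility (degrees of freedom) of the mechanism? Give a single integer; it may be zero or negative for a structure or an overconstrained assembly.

link 0 = ground. State L|J1|J2 = 1|0|0
+link1  2|0|0
+link2  3|0|0
R(0,2) f=1→J1  3|1|0
+link3  4|1|0
+link4  5|1|0
R(1,3) f=1→J1  5|2|0
+link5  6|2|0
P(1,0) f=1→J1  6|3|0
R(4,3) f=1→J1  6|4|0
+link6  7|4|0
PS(1,6) f=2→J2  7|4|1
+link7  8|4|1
P(1,5) f=1→J1  8|5|1
P(7,6) f=1→J1  8|6|1
R(7,1) f=1→J1  8|7|1
M = 3(8−1)−2·7−1 = 21−14−1 = 6

M = 6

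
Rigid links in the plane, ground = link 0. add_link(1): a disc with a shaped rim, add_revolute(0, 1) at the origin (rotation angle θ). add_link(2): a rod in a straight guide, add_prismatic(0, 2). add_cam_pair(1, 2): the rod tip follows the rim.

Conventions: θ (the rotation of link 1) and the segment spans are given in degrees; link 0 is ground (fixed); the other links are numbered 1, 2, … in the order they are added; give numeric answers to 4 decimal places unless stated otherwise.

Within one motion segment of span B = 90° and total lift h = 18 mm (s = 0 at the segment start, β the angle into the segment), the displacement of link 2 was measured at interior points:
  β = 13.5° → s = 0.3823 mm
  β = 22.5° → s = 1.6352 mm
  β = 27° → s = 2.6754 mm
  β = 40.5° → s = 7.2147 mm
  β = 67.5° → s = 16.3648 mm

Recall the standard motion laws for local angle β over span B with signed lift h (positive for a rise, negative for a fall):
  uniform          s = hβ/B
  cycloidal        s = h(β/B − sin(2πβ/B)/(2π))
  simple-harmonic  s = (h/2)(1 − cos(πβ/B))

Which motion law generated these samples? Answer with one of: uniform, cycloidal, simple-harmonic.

candidates at β/B = r: uniform s = h·r (linear in β); cycloidal s = h·(r − sin(2πr)/(2π)); simple-harmonic s = (h/2)(1 − cos(πr))
β=13.5°: printed 0.3823 | uniform 2.7000, cycloidal 0.3823, simple-harmonic 0.9809
β=22.5°: printed 1.6352 | uniform 4.5000, cycloidal 1.6352, simple-harmonic 2.6360
β=27°: printed 2.6754 | uniform 5.4000, cycloidal 2.6754, simple-harmonic 3.7099
β=40.5°: printed 7.2147 | uniform 8.1000, cycloidal 7.2147, simple-harmonic 7.5921
β=67.5°: printed 16.3648 | uniform 13.5000, cycloidal 16.3648, simple-harmonic 15.3640
only one law matches every sample → cycloidal

cycloidal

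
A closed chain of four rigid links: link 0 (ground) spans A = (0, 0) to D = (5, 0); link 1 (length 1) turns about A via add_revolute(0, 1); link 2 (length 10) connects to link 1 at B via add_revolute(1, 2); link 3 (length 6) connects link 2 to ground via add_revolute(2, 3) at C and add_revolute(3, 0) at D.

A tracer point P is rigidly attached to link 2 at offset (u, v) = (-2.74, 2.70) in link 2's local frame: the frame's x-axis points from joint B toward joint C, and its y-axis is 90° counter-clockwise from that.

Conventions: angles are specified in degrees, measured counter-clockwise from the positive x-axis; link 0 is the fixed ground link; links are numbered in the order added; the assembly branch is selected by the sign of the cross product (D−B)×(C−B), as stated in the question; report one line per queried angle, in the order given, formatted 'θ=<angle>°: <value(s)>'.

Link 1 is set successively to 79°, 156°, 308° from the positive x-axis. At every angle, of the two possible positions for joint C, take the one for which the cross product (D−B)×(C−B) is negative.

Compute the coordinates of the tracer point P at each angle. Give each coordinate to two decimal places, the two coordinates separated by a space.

A=(0,0), D=(5.00,0)
θ=79°: B = A + 1.00·(cos79°, sin79°) = (0.1908, 0.9816)
θ=79°: |BD| = 4.9084
θ=79°: circle(B,10.00) ∩ circle(D,6.00): a=8.9737, h=4.4128
θ=79°:   candidates: C₊=(9.8657,3.5107) cross=21.660; C₋=(8.1007,-5.1367) cross=-21.660
θ=79°:   branch - wants cross < 0 → take C=(8.1007,-5.1367) (cross=-21.660)
θ=79°: ex = (C−B)/|BC| = (0.7910,-0.6118); ey = (0.6118,0.7910)
θ=79°: P = B + -2.74·ex + 2.70·ey = (-0.3245,4.7937)
θ=156°: B = A + 1.00·(cos156°, sin156°) = (-0.9135, 0.4067)
θ=156°: |BD| = 5.9275
θ=156°: circle(B,10.00) ∩ circle(D,6.00): a=8.3623, h=5.4838
θ=156°:   candidates: C₊=(7.8053,5.3038) cross=32.505; C₋=(7.0528,-5.6379) cross=-32.505
θ=156°:   branch - wants cross < 0 → take C=(7.0528,-5.6379) (cross=-32.505)
θ=156°: ex = (C−B)/|BC| = (0.7966,-0.6045); ey = (0.6045,0.7966)
θ=156°: P = B + -2.74·ex + 2.70·ey = (-1.4643,4.2139)
θ=308°: B = A + 1.00·(cos308°, sin308°) = (0.6157, -0.7880)
θ=308°: |BD| = 4.4546
θ=308°: circle(B,10.00) ∩ circle(D,6.00): a=9.4109, h=3.3816
θ=308°:   candidates: C₊=(9.2799,4.2050) cross=15.064; C₋=(10.4763,-2.4515) cross=-15.064
θ=308°:   branch - wants cross < 0 → take C=(10.4763,-2.4515) (cross=-15.064)
θ=308°: ex = (C−B)/|BC| = (0.9861,-0.1663); ey = (0.1663,0.9861)
θ=308°: P = B + -2.74·ex + 2.70·ey = (-1.6370,2.3302)

θ=79°: -0.32 4.79
θ=156°: -1.46 4.21
θ=308°: -1.64 2.33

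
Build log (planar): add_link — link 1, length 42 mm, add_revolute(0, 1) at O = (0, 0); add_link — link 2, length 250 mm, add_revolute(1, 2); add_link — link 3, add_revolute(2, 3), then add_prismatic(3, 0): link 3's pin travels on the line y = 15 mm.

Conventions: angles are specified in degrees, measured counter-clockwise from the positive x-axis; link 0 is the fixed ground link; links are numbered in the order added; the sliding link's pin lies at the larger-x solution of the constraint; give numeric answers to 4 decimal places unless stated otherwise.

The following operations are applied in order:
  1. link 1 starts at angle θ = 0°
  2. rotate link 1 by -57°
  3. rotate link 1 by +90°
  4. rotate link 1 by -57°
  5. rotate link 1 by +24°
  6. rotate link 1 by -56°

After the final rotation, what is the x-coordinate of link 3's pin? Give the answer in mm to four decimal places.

geometry: r = 42 mm, L = 250 mm, e = 15 mm; θ starts at 0°
rotate link 1 by -57°: θ ← 0° -57° = -57°
rotate link 1 by +90°: θ ← -57° +90° = 33°
rotate link 1 by -57°: θ ← 33° -57° = -24°
rotate link 1 by +24°: θ ← -24° +24° = 0°
rotate link 1 by -56°: θ ← 0° -56° = -56°
crank pin P = (r cos θ, r sin θ) = (23.486102, -34.819578)
h = r sin θ − e = -34.819578 − 15 = -49.819578
x = r cos θ + √(L² − h²) = 23.486102 + 244.985734 = 268.471835

268.4718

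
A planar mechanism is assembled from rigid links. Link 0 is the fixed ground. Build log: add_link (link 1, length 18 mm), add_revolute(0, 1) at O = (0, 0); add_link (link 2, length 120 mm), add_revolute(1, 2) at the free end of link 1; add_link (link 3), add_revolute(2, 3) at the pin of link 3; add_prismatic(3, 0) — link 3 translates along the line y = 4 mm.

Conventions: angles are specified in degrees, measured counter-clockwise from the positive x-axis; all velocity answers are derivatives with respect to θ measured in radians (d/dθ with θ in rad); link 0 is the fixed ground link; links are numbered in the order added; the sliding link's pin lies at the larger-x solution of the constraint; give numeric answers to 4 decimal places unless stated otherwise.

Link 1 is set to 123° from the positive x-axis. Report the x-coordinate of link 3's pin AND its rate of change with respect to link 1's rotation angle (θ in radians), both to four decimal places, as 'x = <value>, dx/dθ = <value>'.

geometry: r = 18 mm, L = 120 mm, e = 4 mm
crank pin P = (r cos θ, r sin θ) = (-9.803503, 15.096070)
h = r sin θ − e = 15.096070 − 4 = 11.096070
x = r cos θ + √(L² − h²) = -9.803503 + 119.485887 = 109.682385
dx/dθ = −r sin θ − h·r cos θ/√(L² − h²) (θ in radians; h = 11.096070) = -14.185667

x = 109.6824, dx/dθ = -14.1857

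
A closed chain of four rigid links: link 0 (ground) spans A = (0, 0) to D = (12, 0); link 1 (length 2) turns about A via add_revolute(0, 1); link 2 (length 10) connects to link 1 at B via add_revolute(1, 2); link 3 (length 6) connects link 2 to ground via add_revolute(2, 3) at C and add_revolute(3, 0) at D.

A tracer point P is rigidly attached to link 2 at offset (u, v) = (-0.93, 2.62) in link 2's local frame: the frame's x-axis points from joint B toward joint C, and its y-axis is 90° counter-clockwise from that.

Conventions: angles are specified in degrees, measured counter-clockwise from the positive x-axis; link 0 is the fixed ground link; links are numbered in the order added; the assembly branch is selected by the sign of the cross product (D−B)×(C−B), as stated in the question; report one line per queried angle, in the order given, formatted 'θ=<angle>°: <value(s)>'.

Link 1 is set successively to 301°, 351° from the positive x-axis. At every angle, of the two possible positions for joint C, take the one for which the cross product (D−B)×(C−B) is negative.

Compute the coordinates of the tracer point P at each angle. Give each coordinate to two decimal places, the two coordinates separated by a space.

A=(0,0), D=(12.00,0)
θ=301°: B = A + 2.00·(cos301°, sin301°) = (1.0301, -1.7143)
θ=301°: |BD| = 11.1031
θ=301°: circle(B,10.00) ∩ circle(D,6.00): a=8.4336, h=5.3735
θ=301°:   candidates: C₊=(8.5329,4.8969) cross=59.662; C₋=(10.1922,-5.7212) cross=-59.662
θ=301°:   branch - wants cross < 0 → take C=(10.1922,-5.7212) (cross=-59.662)
θ=301°: ex = (C−B)/|BC| = (0.9162,-0.4007); ey = (0.4007,0.9162)
θ=301°: P = B + -0.93·ex + 2.62·ey = (1.2278,1.0588)
θ=351°: B = A + 2.00·(cos351°, sin351°) = (1.9754, -0.3129)
θ=351°: |BD| = 10.0295
θ=351°: circle(B,10.00) ∩ circle(D,6.00): a=8.2053, h=5.7160
θ=351°:   candidates: C₊=(9.9984,5.6563) cross=57.328; C₋=(10.3550,-5.7701) cross=-57.328
θ=351°:   branch - wants cross < 0 → take C=(10.3550,-5.7701) (cross=-57.328)
θ=351°: ex = (C−B)/|BC| = (0.8380,-0.5457); ey = (0.5457,0.8380)
θ=351°: P = B + -0.93·ex + 2.62·ey = (2.6259,2.3901)

θ=301°: 1.23 1.06
θ=351°: 2.63 2.39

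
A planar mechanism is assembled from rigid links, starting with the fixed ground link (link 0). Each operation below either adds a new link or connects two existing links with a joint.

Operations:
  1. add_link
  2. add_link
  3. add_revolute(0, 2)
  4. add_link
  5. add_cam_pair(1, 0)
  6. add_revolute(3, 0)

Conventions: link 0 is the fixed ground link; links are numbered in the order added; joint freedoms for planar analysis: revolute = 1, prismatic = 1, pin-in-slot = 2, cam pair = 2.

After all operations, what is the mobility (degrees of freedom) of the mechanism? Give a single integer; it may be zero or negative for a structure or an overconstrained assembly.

link 0 = ground. State L|J1|J2 = 1|0|0
+link1  2|0|0
+link2  3|0|0
R(0,2) f=1→J1  3|1|0
+link3  4|1|0
C(1,0) f=2→J2  4|1|1
R(3,0) f=1→J1  4|2|1
M = 3(4−1)−2·2−1 = 9−4−1 = 4

M = 4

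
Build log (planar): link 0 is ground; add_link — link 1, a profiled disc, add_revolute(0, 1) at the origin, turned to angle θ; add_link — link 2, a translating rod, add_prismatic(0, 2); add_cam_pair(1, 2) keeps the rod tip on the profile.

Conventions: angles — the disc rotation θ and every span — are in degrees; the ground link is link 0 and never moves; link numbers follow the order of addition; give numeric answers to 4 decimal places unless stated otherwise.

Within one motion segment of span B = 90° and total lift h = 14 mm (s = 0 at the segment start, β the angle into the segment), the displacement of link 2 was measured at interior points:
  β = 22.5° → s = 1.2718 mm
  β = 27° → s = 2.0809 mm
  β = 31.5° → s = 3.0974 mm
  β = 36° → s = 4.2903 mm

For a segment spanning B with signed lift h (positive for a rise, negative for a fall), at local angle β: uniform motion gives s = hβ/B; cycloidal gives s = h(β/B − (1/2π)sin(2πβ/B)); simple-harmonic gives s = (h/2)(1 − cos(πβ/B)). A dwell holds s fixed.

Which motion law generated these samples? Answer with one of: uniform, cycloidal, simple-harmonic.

candidates at β/B = r: uniform s = h·r (linear in β); cycloidal s = h·(r − sin(2πr)/(2π)); simple-harmonic s = (h/2)(1 − cos(πr))
β=22.5°: printed 1.2718 | uniform 3.5000, cycloidal 1.2718, simple-harmonic 2.0503
β=27°: printed 2.0809 | uniform 4.2000, cycloidal 2.0809, simple-harmonic 2.8855
β=31.5°: printed 3.0974 | uniform 4.9000, cycloidal 3.0974, simple-harmonic 3.8221
β=36°: printed 4.2903 | uniform 5.6000, cycloidal 4.2903, simple-harmonic 4.8369
only one law matches every sample → cycloidal

cycloidal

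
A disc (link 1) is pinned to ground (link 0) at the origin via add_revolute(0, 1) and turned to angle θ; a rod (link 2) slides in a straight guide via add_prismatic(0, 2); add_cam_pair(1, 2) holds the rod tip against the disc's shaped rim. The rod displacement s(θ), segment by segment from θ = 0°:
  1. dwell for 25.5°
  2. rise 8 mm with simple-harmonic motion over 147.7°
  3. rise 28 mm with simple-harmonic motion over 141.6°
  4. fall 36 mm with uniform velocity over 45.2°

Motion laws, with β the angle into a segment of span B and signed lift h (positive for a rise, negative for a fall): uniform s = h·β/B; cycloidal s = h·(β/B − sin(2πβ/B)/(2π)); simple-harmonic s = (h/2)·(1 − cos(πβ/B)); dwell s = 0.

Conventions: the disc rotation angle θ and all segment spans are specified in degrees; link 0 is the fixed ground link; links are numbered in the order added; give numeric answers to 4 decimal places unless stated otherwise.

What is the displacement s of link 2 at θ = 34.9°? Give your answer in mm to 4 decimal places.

segment 1 (0° to 25.5°, dwell): s unchanged at 0.0000
θ = 34.9° falls in segment 2 (25.5° to 173.2°, simple-harmonic, h = 8): β = 34.9 − 25.5 = 9.4°, B = 147.7°; Δs = 8/2·(1 − cos(π·0.0636)) = 0.0797; s = 0.0000 + 0.0797 = 0.0797

0.0797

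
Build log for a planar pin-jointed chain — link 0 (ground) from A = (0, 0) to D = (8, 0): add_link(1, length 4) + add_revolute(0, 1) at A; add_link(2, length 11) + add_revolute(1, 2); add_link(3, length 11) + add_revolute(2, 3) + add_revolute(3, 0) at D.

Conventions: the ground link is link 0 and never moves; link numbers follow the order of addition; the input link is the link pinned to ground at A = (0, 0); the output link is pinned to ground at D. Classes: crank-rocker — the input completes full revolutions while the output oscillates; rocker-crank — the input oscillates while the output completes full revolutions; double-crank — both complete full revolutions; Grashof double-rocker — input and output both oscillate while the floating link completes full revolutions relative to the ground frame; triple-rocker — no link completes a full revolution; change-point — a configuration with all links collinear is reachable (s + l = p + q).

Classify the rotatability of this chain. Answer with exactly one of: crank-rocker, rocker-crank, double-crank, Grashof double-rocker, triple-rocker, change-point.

lengths: ground=8, input=4, coupler=11, output=11
sorted: s=4 (shortest), l=11 (longest), p+q=19
s + l = 15 vs p + q = 19
s + l < p + q (Grashof) with shortest = input link → crank-rocker

crank-rocker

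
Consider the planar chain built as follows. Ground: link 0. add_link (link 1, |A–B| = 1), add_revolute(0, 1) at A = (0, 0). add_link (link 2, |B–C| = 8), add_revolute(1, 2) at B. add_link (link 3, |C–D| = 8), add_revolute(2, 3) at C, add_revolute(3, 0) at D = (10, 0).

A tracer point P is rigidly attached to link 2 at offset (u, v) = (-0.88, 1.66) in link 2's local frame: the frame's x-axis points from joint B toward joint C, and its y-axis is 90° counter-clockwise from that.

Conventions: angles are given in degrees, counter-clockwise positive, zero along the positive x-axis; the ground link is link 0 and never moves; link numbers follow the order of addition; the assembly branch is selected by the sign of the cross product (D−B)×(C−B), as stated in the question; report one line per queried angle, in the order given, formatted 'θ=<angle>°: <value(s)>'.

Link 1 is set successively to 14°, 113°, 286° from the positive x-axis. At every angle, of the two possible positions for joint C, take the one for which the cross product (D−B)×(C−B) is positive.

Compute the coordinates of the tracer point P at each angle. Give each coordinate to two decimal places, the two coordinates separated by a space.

A=(0,0), D=(10.00,0)
θ=14°: B = A + 1.00·(cos14°, sin14°) = (0.9703, 0.2419)
θ=14°: |BD| = 9.0329
θ=14°: circle(B,8.00) ∩ circle(D,8.00): a=4.5165, h=6.6031
θ=14°:   candidates: C₊=(5.6620,6.7217) cross=59.646; C₋=(5.3083,-6.4798) cross=-59.646
θ=14°:   branch + wants cross > 0 → take C=(5.6620,6.7217) (cross=59.646)
θ=14°: ex = (C−B)/|BC| = (0.5865,0.8100); ey = (-0.8100,0.5865)
θ=14°: P = B + -0.88·ex + 1.66·ey = (-0.8904,0.5027)
θ=113°: B = A + 1.00·(cos113°, sin113°) = (-0.3907, 0.9205)
θ=113°: |BD| = 10.4314
θ=113°: circle(B,8.00) ∩ circle(D,8.00): a=5.2157, h=6.0660
θ=113°:   candidates: C₊=(5.3399,6.5026) cross=63.277; C₋=(4.2693,-5.5821) cross=-63.277
θ=113°:   branch + wants cross > 0 → take C=(5.3399,6.5026) (cross=63.277)
θ=113°: ex = (C−B)/|BC| = (0.7163,0.6978); ey = (-0.6978,0.7163)
θ=113°: P = B + -0.88·ex + 1.66·ey = (-2.1794,1.4956)
θ=286°: B = A + 1.00·(cos286°, sin286°) = (0.2756, -0.9613)
θ=286°: |BD| = 9.7718
θ=286°: circle(B,8.00) ∩ circle(D,8.00): a=4.8859, h=6.3347
θ=286°:   candidates: C₊=(4.5147,5.8233) cross=61.901; C₋=(5.7610,-6.7846) cross=-61.901
θ=286°:   branch + wants cross > 0 → take C=(4.5147,5.8233) (cross=61.901)
θ=286°: ex = (C−B)/|BC| = (0.5299,0.8481); ey = (-0.8481,0.5299)
θ=286°: P = B + -0.88·ex + 1.66·ey = (-1.5985,-0.8280)

θ=14°: -0.89 0.50
θ=113°: -2.18 1.50
θ=286°: -1.60 -0.83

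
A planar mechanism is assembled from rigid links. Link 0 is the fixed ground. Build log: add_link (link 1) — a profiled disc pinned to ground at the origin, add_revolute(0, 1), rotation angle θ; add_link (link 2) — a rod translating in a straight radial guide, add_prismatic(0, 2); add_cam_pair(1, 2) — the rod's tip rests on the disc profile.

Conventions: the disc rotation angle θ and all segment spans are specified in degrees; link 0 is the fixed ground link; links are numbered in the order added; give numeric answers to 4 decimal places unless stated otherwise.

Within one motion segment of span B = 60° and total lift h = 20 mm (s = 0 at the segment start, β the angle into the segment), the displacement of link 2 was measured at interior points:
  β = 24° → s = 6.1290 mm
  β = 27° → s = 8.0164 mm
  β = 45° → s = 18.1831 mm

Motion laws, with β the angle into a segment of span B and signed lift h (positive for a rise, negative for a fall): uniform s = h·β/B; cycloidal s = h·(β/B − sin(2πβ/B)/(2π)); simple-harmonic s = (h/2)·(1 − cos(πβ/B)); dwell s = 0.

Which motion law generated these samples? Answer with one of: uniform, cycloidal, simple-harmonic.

candidates at β/B = r: uniform s = h·r (linear in β); cycloidal s = h·(r − sin(2πr)/(2π)); simple-harmonic s = (h/2)(1 − cos(πr))
β=24°: printed 6.1290 | uniform 8.0000, cycloidal 6.1290, simple-harmonic 6.9098
β=27°: printed 8.0164 | uniform 9.0000, cycloidal 8.0164, simple-harmonic 8.4357
β=45°: printed 18.1831 | uniform 15.0000, cycloidal 18.1831, simple-harmonic 17.0711
only one law matches every sample → cycloidal

cycloidal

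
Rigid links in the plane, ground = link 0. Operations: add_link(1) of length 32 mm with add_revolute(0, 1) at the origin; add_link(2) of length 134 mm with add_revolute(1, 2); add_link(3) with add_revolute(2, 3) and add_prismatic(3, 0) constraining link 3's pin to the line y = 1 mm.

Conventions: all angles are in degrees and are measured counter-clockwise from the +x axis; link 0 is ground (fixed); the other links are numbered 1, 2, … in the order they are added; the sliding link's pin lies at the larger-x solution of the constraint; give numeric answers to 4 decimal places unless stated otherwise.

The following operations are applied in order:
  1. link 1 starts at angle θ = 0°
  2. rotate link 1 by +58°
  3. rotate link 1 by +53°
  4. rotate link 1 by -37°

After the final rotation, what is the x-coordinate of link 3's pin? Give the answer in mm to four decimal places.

geometry: r = 32 mm, L = 134 mm, e = 1 mm; θ starts at 0°
rotate link 1 by +58°: θ ← 0° +58° = 58°
rotate link 1 by +53°: θ ← 58° +53° = 111°
rotate link 1 by -37°: θ ← 111° -37° = 74°
crank pin P = (r cos θ, r sin θ) = (8.820395, 30.760374)
h = r sin θ − e = 30.760374 − 1 = 29.760374
x = r cos θ + √(L² − h²) = 8.820395 + 130.653435 = 139.473831

139.4738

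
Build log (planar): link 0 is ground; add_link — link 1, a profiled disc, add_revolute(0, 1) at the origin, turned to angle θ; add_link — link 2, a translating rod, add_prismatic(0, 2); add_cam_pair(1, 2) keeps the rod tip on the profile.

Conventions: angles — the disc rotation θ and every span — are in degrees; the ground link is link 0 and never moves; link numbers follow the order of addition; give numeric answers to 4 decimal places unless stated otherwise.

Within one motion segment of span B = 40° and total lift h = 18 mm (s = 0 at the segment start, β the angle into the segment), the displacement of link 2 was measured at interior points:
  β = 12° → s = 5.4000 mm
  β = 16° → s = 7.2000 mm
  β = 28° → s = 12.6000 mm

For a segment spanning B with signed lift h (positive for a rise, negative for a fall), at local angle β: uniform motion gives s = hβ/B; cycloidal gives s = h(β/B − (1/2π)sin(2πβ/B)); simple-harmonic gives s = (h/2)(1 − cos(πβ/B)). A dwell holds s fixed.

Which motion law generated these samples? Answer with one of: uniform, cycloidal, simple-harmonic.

candidates at β/B = r: uniform s = h·r (linear in β); cycloidal s = h·(r − sin(2πr)/(2π)); simple-harmonic s = (h/2)(1 − cos(πr))
β=12°: printed 5.4000 | uniform 5.4000, cycloidal 2.6754, simple-harmonic 3.7099
β=16°: printed 7.2000 | uniform 7.2000, cycloidal 5.5161, simple-harmonic 6.2188
β=28°: printed 12.6000 | uniform 12.6000, cycloidal 15.3246, simple-harmonic 14.2901
only one law matches every sample → uniform

uniform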